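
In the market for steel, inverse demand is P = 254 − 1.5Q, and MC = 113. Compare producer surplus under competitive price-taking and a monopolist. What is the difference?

Under competition P = MC = 113, so Q = (254 − 113)/1.5 = 94.
PS = (113 − 113)·94 = 0.
A monopolist chooses Q where MR = MC. MR = 254 − 3Q; setting this equal to 113 gives Q = 47 and P = 183.5.
PS = (183.5 − 113)·47 = 3313.5.
Change in producer surplus: 3313.5 − 0 = 3313.5.

PS rises by 3313.5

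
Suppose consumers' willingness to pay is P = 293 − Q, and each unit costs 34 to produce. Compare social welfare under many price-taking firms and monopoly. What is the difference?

Under competition P = MC = 34, so Q = (293 − 34)/1 = 259.
CS = ½·(293 − 34)·259 = 33540.5; PS = (34 − 34)·259 = 0; TS = 33540.5.
A monopolist chooses Q where MR = MC. MR = 293 − 2Q; setting this equal to 34 gives Q = 129.5 and P = 163.5.
CS = ½·(293 − 163.5)·129.5 = 8385.125; PS = (163.5 − 34)·129.5 = 16770.25; TS = 25155.375.
Change in social welfare: 25155.375 − 33540.5 = −8385.125.

Social welfare falls by 8385.125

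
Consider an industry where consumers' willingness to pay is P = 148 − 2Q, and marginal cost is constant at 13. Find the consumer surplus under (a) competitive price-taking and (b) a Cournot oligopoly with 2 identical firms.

Competition: CS = 4556.25; Cournot: CS = 2025

Perfect competition: P = MC = 13, so 148 − 2Q = 13 and Q = 67.5.
CS = ½·(148 − 13)·67.5 = 4556.25.
In a 2-firm Cournot equilibrium, symmetry and the first-order condition give q = (148 − 13)/(6) = 22.5. So Q = 45 and P = 58.
CS = ½·(148 − 58)·45 = 2025.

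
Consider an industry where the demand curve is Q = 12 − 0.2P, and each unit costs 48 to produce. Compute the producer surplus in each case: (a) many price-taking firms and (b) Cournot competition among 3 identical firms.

Competition: PS = 0; Cournot: PS = 5.4

Inverting demand: P = 60 − 5Q.
Under competition P = MC = 48, so Q = (60 − 48)/5 = 2.4.
PS = (48 − 48)·2.4 = 0.
Cournot with 3 identical firms: the symmetric best-response condition is 60 − 20q = 48. Each firm produces q = 0.6, total output Q = 1.8, price P = 51.
PS = (51 − 48)·1.8 = 5.4.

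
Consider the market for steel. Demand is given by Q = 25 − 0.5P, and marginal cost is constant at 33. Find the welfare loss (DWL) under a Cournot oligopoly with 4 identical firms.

Inverting demand: P = 50 − 2Q.
Perfect competition: P = MC = 33, so 50 − 2Q = 33 and Q = 8.5.
Cournot with 4 identical firms: the symmetric best-response condition is 50 − 10q = 33. Each firm produces q = 1.7, total output Q = 6.8, price P = 36.4.
DWL is the triangle between Q = 6.8 and Q = 8.5: ½·(8.5 − 6.8)·(36.4 − 33) = 2.89.

DWL = 2.89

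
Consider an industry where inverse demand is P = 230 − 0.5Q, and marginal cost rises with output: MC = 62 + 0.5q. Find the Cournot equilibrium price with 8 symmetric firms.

P = 95.6

With 8 symmetric Cournot firms, each firm's FOC gives 230 − 4.5q = 62 + 0.5q, so q = 33.6, Q = 8·33.6 = 268.8, and P = 95.6.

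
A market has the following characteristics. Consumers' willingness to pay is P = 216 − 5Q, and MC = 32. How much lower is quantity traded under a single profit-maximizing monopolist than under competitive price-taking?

Quantity traded falls by 18.4

Competitive firms price at marginal cost: P = 32, giving Q = 36.8.
The monopolist equates marginal revenue to marginal cost: 216 − 10Q = 32, so Q = 18.4. From demand, P = 124.
Change in quantity traded: 18.4 − 36.8 = −18.4.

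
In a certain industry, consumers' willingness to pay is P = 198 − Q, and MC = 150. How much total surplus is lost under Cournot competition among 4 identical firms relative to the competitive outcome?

DWL = 46.08

Perfect competition: P = MC = 150, so 198 − Q = 150 and Q = 48.
With 4 symmetric Cournot firms, each firm's FOC gives 198 − 5q = 150, so q = 9.6, Q = 4·9.6 = 38.4, and P = 159.6.
DWL is the triangle between Q = 38.4 and Q = 48: ½·(48 − 38.4)·(159.6 − 150) = 46.08.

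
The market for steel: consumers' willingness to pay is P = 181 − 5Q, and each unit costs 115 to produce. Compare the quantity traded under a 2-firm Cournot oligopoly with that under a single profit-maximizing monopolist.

Cournot: Q = 8.8; Monopoly: Q = 6.6

With 2 symmetric Cournot firms, each firm's FOC gives 181 − 15q = 115, so q = 4.4, Q = 2·4.4 = 8.8, and P = 137.
Monopoly sets MR = MC: 181 − 10Q = 115 ⇒ Q = 6.6, P = 181 − 5·6.6 = 148.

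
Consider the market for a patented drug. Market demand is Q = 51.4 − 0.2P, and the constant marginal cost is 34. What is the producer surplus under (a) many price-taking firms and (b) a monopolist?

Competition: PS = 0; Monopoly: PS = 2486.45

Inverting demand: P = 257 − 5Q.
Perfect competition: P = MC = 34, so 257 − 5Q = 34 and Q = 44.6.
PS = (34 − 34)·44.6 = 0.
A monopolist chooses Q where MR = MC. MR = 257 − 10Q; setting this equal to 34 gives Q = 22.3 and P = 145.5.
PS = (145.5 − 34)·22.3 = 2486.45.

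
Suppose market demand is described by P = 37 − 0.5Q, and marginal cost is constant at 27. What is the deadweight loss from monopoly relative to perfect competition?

DWL = 25

Under competition P = MC = 27, so Q = (37 − 27)/0.5 = 20.
Monopoly sets MR = MC: 37 − Q = 27 ⇒ Q = 10, P = 37 − 0.5·10 = 32.
DWL is the triangle between Q = 10 and Q = 20: ½·(20 − 10)·(32 − 27) = 25.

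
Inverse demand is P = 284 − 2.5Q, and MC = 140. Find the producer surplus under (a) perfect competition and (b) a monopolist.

Competition: PS = 0; Monopoly: PS = 2073.6

Perfect competition: P = MC = 140, so 284 − 2.5Q = 140 and Q = 57.6.
PS = (140 − 140)·57.6 = 0.
A monopolist chooses Q where MR = MC. MR = 284 − 5Q; setting this equal to 140 gives Q = 28.8 and P = 212.
PS = (212 − 140)·28.8 = 2073.6.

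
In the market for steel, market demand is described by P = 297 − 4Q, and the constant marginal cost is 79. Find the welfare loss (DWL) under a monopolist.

DWL = 1485.125

Perfect competition: P = MC = 79, so 297 − 4Q = 79 and Q = 54.5.
A monopolist chooses Q where MR = MC. MR = 297 − 8Q; setting this equal to 79 gives Q = 27.25 and P = 188.
DWL is the triangle between Q = 27.25 and Q = 54.5: ½·(54.5 − 27.25)·(188 − 79) = 1485.125.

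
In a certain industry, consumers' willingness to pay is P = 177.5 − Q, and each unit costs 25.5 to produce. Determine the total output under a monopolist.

The monopolist equates marginal revenue to marginal cost: 177.5 − 2Q = 25.5, so Q = 76. From demand, P = 101.5.

Q = 76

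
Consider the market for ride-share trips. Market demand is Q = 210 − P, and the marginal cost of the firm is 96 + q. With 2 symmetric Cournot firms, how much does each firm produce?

Inverting demand: P = 210 − Q.
With 2 symmetric Cournot firms, each firm's FOC gives 210 − 3q = 96 + q, so q = 28.5, Q = 2·28.5 = 57, and P = 153.

q_i = 28.5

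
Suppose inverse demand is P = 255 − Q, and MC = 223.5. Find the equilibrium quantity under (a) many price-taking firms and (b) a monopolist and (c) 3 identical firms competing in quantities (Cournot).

Competition: Q = 31.5; Monopoly: Q = 15.75; Cournot: Q = 23.625

Competitive firms price at marginal cost: P = 223.5, giving Q = 31.5.
The monopolist equates marginal revenue to marginal cost: 255 − 2Q = 223.5, so Q = 15.75. From demand, P = 239.25.
In a 3-firm Cournot equilibrium, symmetry and the first-order condition give q = (255 − 223.5)/(4) = 7.875. So Q = 23.625 and P = 231.375.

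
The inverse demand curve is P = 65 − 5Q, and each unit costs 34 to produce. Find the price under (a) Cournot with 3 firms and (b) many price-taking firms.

Cournot with 3 identical firms: the symmetric best-response condition is 65 − 20q = 34. Each firm produces q = 1.55, total output Q = 4.65, price P = 41.75.
Under competition P = MC = 34, so Q = (65 − 34)/5 = 6.2.

Cournot: P = 41.75; Competition: P = 34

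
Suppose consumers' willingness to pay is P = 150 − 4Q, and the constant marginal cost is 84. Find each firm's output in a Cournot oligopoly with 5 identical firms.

q_i = 2.75

With 5 symmetric Cournot firms, each firm's FOC gives 150 − 24q = 84, so q = 2.75, Q = 5·2.75 = 13.75, and P = 95.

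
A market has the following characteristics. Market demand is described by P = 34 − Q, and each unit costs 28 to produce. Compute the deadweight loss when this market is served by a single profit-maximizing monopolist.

Perfect competition: P = MC = 28, so 34 − Q = 28 and Q = 6.
The monopolist equates marginal revenue to marginal cost: 34 − 2Q = 28, so Q = 3. From demand, P = 31.
DWL is the triangle between Q = 3 and Q = 6: ½·(6 − 3)·(31 − 28) = 4.5.

DWL = 4.5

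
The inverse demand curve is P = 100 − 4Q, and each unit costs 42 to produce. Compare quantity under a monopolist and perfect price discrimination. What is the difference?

Q rises by 7.25

Monopoly sets MR = MC: 100 − 8Q = 42 ⇒ Q = 7.25, P = 100 − 4·7.25 = 71.
Under first-degree price discrimination the firm charges each unit its demand price and produces up to where P = MC, i.e. Q = 14.5. Consumer surplus is zero; producer surplus equals total surplus.
Change in quantity: 14.5 − 7.25 = 7.25.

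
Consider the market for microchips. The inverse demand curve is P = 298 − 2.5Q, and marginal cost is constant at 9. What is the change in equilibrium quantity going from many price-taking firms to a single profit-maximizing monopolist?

Competitive firms price at marginal cost: P = 9, giving Q = 115.6.
The monopolist equates marginal revenue to marginal cost: 298 − 5Q = 9, so Q = 57.8. From demand, P = 153.5.
Change in equilibrium quantity: 57.8 − 115.6 = −57.8.

Q falls by 57.8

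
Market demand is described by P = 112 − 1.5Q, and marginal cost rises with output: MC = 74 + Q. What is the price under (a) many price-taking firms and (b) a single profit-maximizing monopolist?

Competition: P = 89.2; Monopoly: P = 97.75

Competitive equilibrium sets price equal to marginal cost: 112 − 1.5Q = 74 + Q, so Q = 15.2 and P = 89.2.
A monopolist chooses Q where MR = MC. MR = 112 − 3Q; setting this equal to 74 + Q gives Q = 9.5 and P = 97.75.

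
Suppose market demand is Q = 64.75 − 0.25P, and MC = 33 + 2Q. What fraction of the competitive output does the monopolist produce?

Inverting demand: P = 259 − 4Q.
The monopolist equates marginal revenue to marginal cost: 259 − 8Q = 33 + 2Q, so Q = 22.6. From demand, P = 168.6.
Competitive equilibrium sets price equal to marginal cost: 259 − 4Q = 33 + 2Q, so Q = 113/3 and P = 325/3.
Ratio Q_m/Q_c = 22.6/(113/3) = 0.6.

Q_m/Q_c = 0.6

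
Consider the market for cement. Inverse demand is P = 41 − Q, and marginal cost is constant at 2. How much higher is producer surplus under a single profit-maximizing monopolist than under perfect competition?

Producer surplus rises by 380.25

Under competition P = MC = 2, so Q = (41 − 2)/1 = 39.
PS = (2 − 2)·39 = 0.
Monopoly sets MR = MC: 41 − 2Q = 2 ⇒ Q = 19.5, P = 41 − 19.5 = 21.5.
PS = (21.5 − 2)·19.5 = 380.25.
Change in producer surplus: 380.25 − 0 = 380.25.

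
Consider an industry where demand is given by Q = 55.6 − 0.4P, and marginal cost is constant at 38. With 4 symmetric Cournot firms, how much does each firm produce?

q_i = 8.08

Inverting demand: P = 139 − 2.5Q.
Cournot with 4 identical firms: the symmetric best-response condition is 139 − 12.5q = 38. Each firm produces q = 8.08, total output Q = 32.32, price P = 58.2.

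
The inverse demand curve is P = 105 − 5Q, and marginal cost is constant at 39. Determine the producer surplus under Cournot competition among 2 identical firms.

In a 2-firm Cournot equilibrium, symmetry and the first-order condition give q = (105 − 39)/(15) = 4.4. So Q = 8.8 and P = 61.
PS = (61 − 39)·8.8 = 193.6.

PS = 193.6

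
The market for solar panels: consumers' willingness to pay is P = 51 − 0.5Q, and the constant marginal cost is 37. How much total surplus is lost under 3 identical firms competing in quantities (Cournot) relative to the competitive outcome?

Perfect competition: P = MC = 37, so 51 − 0.5Q = 37 and Q = 28.
With 3 symmetric Cournot firms, each firm's FOC gives 51 − 2q = 37, so q = 7, Q = 3·7 = 21, and P = 40.5.
DWL is the triangle between Q = 21 and Q = 28: ½·(28 − 21)·(40.5 − 37) = 12.25.

DWL = 12.25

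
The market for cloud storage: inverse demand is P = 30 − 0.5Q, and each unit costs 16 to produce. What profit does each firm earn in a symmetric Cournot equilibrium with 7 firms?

In a 7-firm Cournot equilibrium, symmetry and the first-order condition give q = (30 − 16)/(4) = 3.5. So Q = 24.5 and P = 17.75.
Each firm's profit = (17.75 − 16)·3.5 = 6.125.

π_i = 6.125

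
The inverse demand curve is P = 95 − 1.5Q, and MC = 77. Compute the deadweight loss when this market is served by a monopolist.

DWL = 27

Perfect competition: P = MC = 77, so 95 − 1.5Q = 77 and Q = 12.
A monopolist chooses Q where MR = MC. MR = 95 − 3Q; setting this equal to 77 gives Q = 6 and P = 86.
DWL is the triangle between Q = 6 and Q = 12: ½·(12 − 6)·(86 − 77) = 27.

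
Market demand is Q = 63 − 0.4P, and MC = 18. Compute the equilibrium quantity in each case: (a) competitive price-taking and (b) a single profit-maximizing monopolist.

Competition: Q = 55.8; Monopoly: Q = 27.9

Inverting demand: P = 157.5 − 2.5Q.
Competitive firms price at marginal cost: P = 18, giving Q = 55.8.
The monopolist equates marginal revenue to marginal cost: 157.5 − 5Q = 18, so Q = 27.9. From demand, P = 87.75.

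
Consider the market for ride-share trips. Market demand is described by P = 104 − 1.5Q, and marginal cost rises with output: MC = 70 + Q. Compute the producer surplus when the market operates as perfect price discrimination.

PS = 231.2

Under first-degree price discrimination the firm charges each unit its demand price and produces up to where P = MC, i.e. Q = 13.6. Consumer surplus is zero; producer surplus equals total surplus.
PS = ½·(104 − 70)·13.6 = 231.2.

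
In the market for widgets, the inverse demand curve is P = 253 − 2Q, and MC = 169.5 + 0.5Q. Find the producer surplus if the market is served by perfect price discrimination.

With perfect price discrimination, output is the efficient level Q = 33.4 (where demand meets MC), but every buyer pays their willingness to pay: CS = 0 and PS = total surplus.
PS = ½·(253 − 169.5)·33.4 = 1394.45.

PS = 1394.45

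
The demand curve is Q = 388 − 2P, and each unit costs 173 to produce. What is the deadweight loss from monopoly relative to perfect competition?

DWL = 110.25

Inverting demand: P = 194 − 0.5Q.
Perfect competition: P = MC = 173, so 194 − 0.5Q = 173 and Q = 42.
Monopoly sets MR = MC: 194 − Q = 173 ⇒ Q = 21, P = 194 − 0.5·21 = 183.5.
DWL is the triangle between Q = 21 and Q = 42: ½·(42 − 21)·(183.5 − 173) = 110.25.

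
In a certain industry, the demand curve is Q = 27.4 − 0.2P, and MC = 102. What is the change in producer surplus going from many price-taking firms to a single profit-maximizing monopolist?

Producer surplus rises by 61.25

Inverting demand: P = 137 − 5Q.
Perfect competition: P = MC = 102, so 137 − 5Q = 102 and Q = 7.
PS = (102 − 102)·7 = 0.
Monopoly sets MR = MC: 137 − 10Q = 102 ⇒ Q = 3.5, P = 137 − 5·3.5 = 119.5.
PS = (119.5 − 102)·3.5 = 61.25.
Change in producer surplus: 61.25 − 0 = 61.25.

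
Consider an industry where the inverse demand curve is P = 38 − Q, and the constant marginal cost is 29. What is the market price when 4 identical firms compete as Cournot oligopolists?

P = 30.8

With 4 symmetric Cournot firms, each firm's FOC gives 38 − 5q = 29, so q = 1.8, Q = 4·1.8 = 7.2, and P = 30.8.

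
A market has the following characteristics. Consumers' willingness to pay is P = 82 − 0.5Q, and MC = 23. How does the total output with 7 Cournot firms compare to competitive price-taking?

Cournot: Q = 103.25; Competition: Q = 118

With 7 symmetric Cournot firms, each firm's FOC gives 82 − 4q = 23, so q = 14.75, Q = 7·14.75 = 103.25, and P = 30.375.
Perfect competition: P = MC = 23, so 82 − 0.5Q = 23 and Q = 118.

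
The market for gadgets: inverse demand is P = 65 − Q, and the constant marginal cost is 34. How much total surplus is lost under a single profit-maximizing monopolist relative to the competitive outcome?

Competitive firms price at marginal cost: P = 34, giving Q = 31.
Monopoly sets MR = MC: 65 − 2Q = 34 ⇒ Q = 15.5, P = 65 − 15.5 = 49.5.
DWL is the triangle between Q = 15.5 and Q = 31: ½·(31 − 15.5)·(49.5 − 34) = 120.125.

DWL = 120.125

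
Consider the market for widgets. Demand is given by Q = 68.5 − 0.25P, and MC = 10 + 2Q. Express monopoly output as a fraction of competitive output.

Inverting demand: P = 274 − 4Q.
The monopolist equates marginal revenue to marginal cost: 274 − 8Q = 10 + 2Q, so Q = 26.4. From demand, P = 168.4.
Under competition P = MC: 274 − 4Q = 10 + 2Q ⇒ Q = 44, P = 98.
Ratio Q_m/Q_c = 26.4/44 = 0.6.

Q_m/Q_c = 0.6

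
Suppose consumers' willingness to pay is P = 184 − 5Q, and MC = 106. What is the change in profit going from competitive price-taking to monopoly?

π rises by 304.2

Perfect competition: P = MC = 106, so 184 − 5Q = 106 and Q = 15.6.
Profit = (106 − 106)·15.6 = 0.
A monopolist chooses Q where MR = MC. MR = 184 − 10Q; setting this equal to 106 gives Q = 7.8 and P = 145.
Profit = (145 − 106)·7.8 = 304.2.
Change in profit: 304.2 − 0 = 304.2.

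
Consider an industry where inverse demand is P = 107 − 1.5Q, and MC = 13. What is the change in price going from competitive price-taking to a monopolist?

Perfect competition: P = MC = 13, so 107 − 1.5Q = 13 and Q = 188/3.
Monopoly sets MR = MC: 107 − 3Q = 13 ⇒ Q = 94/3, P = 107 − 1.5·94/3 = 60.
Change in price: 60 − 13 = 47.

Price rises by 47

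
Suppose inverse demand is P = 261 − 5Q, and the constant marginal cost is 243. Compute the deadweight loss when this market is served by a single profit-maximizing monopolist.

Under competition P = MC = 243, so Q = (261 − 243)/5 = 3.6.
A monopolist chooses Q where MR = MC. MR = 261 − 10Q; setting this equal to 243 gives Q = 1.8 and P = 252.
DWL is the triangle between Q = 1.8 and Q = 3.6: ½·(3.6 − 1.8)·(252 − 243) = 8.1.

DWL = 8.1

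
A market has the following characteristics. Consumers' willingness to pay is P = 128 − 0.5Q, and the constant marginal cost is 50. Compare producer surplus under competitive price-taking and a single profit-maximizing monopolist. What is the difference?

PS rises by 3042

Under competition P = MC = 50, so Q = (128 − 50)/0.5 = 156.
PS = (50 − 50)·156 = 0.
A monopolist chooses Q where MR = MC. MR = 128 − Q; setting this equal to 50 gives Q = 78 and P = 89.
PS = (89 − 50)·78 = 3042.
Change in producer surplus: 3042 − 0 = 3042.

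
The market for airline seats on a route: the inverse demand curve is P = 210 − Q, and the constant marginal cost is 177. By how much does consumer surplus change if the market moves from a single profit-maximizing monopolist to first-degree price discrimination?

Monopoly sets MR = MC: 210 − 2Q = 177 ⇒ Q = 16.5, P = 210 − 16.5 = 193.5.
CS = ½·(210 − 193.5)·16.5 = 136.125.
A perfectly discriminating monopolist sells every unit with P(Q) ≥ MC(Q), so output equals the competitive quantity Q = 33. Each buyer pays their reservation price, so CS = 0 and the firm captures all surplus.
CS = 0.
Change in consumer surplus: 0 − 136.125 = −136.125.

Consumer surplus falls by 136.125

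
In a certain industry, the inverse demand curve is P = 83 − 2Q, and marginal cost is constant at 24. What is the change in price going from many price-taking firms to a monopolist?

P rises by 29.5

Competitive firms price at marginal cost: P = 24, giving Q = 29.5.
The monopolist equates marginal revenue to marginal cost: 83 − 4Q = 24, so Q = 14.75. From demand, P = 53.5.
Change in price: 53.5 − 24 = 29.5.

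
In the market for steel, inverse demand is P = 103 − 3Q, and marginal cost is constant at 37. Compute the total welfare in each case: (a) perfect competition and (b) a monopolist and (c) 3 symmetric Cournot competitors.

Perfect competition: P = MC = 37, so 103 − 3Q = 37 and Q = 22.
CS = ½·(103 − 37)·22 = 726; PS = (37 − 37)·22 = 0; TS = 726.
The monopolist equates marginal revenue to marginal cost: 103 − 6Q = 37, so Q = 11. From demand, P = 70.
CS = ½·(103 − 70)·11 = 181.5; PS = (70 − 37)·11 = 363; TS = 544.5.
Cournot with 3 identical firms: the symmetric best-response condition is 103 − 12q = 37. Each firm produces q = 5.5, total output Q = 16.5, price P = 53.5.
CS = ½·(103 − 53.5)·16.5 = 408.375; PS = (53.5 − 37)·16.5 = 272.25; TS = 680.625.

Competition: TS = 726; Monopoly: TS = 544.5; Cournot: TS = 680.625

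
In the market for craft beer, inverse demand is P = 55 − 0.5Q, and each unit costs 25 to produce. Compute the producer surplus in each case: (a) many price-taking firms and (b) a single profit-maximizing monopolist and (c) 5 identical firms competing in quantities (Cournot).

Competition: PS = 0; Monopoly: PS = 450; Cournot: PS = 250

Under competition P = MC = 25, so Q = (55 − 25)/0.5 = 60.
PS = (25 − 25)·60 = 0.
A monopolist chooses Q where MR = MC. MR = 55 − Q; setting this equal to 25 gives Q = 30 and P = 40.
PS = (40 − 25)·30 = 450.
With 5 symmetric Cournot firms, each firm's FOC gives 55 − 3q = 25, so q = 10, Q = 5·10 = 50, and P = 30.
PS = (30 − 25)·50 = 250.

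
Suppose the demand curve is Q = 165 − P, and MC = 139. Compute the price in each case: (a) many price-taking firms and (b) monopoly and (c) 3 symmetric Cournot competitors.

Inverting demand: P = 165 − Q.
Competitive firms price at marginal cost: P = 139, giving Q = 26.
Monopoly sets MR = MC: 165 − 2Q = 139 ⇒ Q = 13, P = 165 − 13 = 152.
With 3 symmetric Cournot firms, each firm's FOC gives 165 − 4q = 139, so q = 6.5, Q = 3·6.5 = 19.5, and P = 145.5.

Competition: P = 139; Monopoly: P = 152; Cournot: P = 145.5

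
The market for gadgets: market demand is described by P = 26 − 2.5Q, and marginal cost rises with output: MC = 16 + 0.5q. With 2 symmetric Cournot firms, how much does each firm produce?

With 2 symmetric Cournot firms, each firm's FOC gives 26 − 7.5q = 16 + 0.5q, so q = 1.25, Q = 2·1.25 = 2.5, and P = 19.75.

q_i = 1.25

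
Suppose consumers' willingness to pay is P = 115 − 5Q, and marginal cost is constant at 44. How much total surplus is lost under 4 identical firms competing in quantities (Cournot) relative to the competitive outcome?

Perfect competition: P = MC = 44, so 115 − 5Q = 44 and Q = 14.2.
With 4 symmetric Cournot firms, each firm's FOC gives 115 − 25q = 44, so q = 2.84, Q = 4·2.84 = 11.36, and P = 58.2.
DWL is the triangle between Q = 11.36 and Q = 14.2: ½·(14.2 − 11.36)·(58.2 − 44) = 20.164.

DWL = 20.164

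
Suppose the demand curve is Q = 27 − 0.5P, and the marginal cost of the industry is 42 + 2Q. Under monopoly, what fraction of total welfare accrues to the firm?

Inverting demand: P = 54 − 2Q.
Monopoly sets MR = MC: 54 − 4Q = 42 + 2Q ⇒ Q = 2, P = 54 − 2·2 = 50.
CS = ½·(54 − 50)·2 = 4.
PS = P·Q − VC(Q) = 50·2 − (42·2 + ½·2·2²) = 12.
Share captured = PS/TS = 12/16 = 0.75.

PS/TS = 0.75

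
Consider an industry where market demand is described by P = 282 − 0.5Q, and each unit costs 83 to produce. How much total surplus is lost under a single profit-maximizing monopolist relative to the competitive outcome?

DWL = 9900.25

Perfect competition: P = MC = 83, so 282 − 0.5Q = 83 and Q = 398.
Monopoly sets MR = MC: 282 − Q = 83 ⇒ Q = 199, P = 282 − 0.5·199 = 182.5.
DWL is the triangle between Q = 199 and Q = 398: ½·(398 − 199)·(182.5 − 83) = 9900.25.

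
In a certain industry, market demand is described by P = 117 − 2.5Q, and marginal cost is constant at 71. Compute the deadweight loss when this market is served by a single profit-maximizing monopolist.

DWL = 105.8

Perfect competition: P = MC = 71, so 117 − 2.5Q = 71 and Q = 18.4.
A monopolist chooses Q where MR = MC. MR = 117 − 5Q; setting this equal to 71 gives Q = 9.2 and P = 94.
DWL is the triangle between Q = 9.2 and Q = 18.4: ½·(18.4 − 9.2)·(94 − 71) = 105.8.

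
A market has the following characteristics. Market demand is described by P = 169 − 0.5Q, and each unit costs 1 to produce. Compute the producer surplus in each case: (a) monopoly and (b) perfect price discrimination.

Monopoly: PS = 14112; Perfect PD: PS = 28224

A monopolist chooses Q where MR = MC. MR = 169 − Q; setting this equal to 1 gives Q = 168 and P = 85.
PS = (85 − 1)·168 = 14112.
With perfect price discrimination, output is the efficient level Q = 336 (where demand meets MC), but every buyer pays their willingness to pay: CS = 0 and PS = total surplus.
PS = ½·(169 − 1)·336 = 28224.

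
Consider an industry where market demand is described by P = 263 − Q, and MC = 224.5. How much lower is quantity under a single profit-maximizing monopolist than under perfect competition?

Q falls by 19.25

Under competition P = MC = 224.5, so Q = (263 − 224.5)/1 = 38.5.
Monopoly sets MR = MC: 263 − 2Q = 224.5 ⇒ Q = 19.25, P = 263 − 19.25 = 243.75.
Change in quantity: 19.25 − 38.5 = −19.25.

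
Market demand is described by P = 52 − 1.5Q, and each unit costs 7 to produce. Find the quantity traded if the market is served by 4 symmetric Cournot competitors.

Q = 24

In a 4-firm Cournot equilibrium, symmetry and the first-order condition give q = (52 − 7)/(7.5) = 6. So Q = 24 and P = 16.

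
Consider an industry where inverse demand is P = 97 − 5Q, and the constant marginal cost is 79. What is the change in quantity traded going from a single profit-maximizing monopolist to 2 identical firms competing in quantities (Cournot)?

Q rises by 0.6

A monopolist chooses Q where MR = MC. MR = 97 − 10Q; setting this equal to 79 gives Q = 1.8 and P = 88.
In a 2-firm Cournot equilibrium, symmetry and the first-order condition give q = (97 − 79)/(15) = 1.2. So Q = 2.4 and P = 85.
Change in quantity traded: 2.4 − 1.8 = 0.6.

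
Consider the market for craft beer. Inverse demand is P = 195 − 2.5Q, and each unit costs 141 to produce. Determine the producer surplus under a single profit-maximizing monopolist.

The monopolist equates marginal revenue to marginal cost: 195 − 5Q = 141, so Q = 10.8. From demand, P = 168.
PS = (168 − 141)·10.8 = 291.6.

PS = 291.6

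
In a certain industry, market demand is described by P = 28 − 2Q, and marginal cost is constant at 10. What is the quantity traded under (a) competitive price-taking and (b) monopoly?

Competition: Q = 9; Monopoly: Q = 4.5

Under competition P = MC = 10, so Q = (28 − 10)/2 = 9.
The monopolist equates marginal revenue to marginal cost: 28 − 4Q = 10, so Q = 4.5. From demand, P = 19.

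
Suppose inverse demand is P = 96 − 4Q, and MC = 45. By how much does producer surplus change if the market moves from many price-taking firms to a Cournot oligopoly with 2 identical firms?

PS rises by 144.5

Under competition P = MC = 45, so Q = (96 − 45)/4 = 12.75.
PS = (45 − 45)·12.75 = 0.
With 2 symmetric Cournot firms, each firm's FOC gives 96 − 12q = 45, so q = 4.25, Q = 2·4.25 = 8.5, and P = 62.
PS = (62 − 45)·8.5 = 144.5.
Change in producer surplus: 144.5 − 0 = 144.5.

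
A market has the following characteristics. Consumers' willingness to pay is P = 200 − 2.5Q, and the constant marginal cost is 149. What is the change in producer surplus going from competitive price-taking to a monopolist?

Under competition P = MC = 149, so Q = (200 − 149)/2.5 = 20.4.
PS = (149 − 149)·20.4 = 0.
The monopolist equates marginal revenue to marginal cost: 200 − 5Q = 149, so Q = 10.2. From demand, P = 174.5.
PS = (174.5 − 149)·10.2 = 260.1.
Change in producer surplus: 260.1 − 0 = 260.1.

Producer surplus rises by 260.1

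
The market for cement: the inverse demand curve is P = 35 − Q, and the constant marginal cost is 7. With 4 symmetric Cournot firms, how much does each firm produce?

q_i = 5.6

In a 4-firm Cournot equilibrium, symmetry and the first-order condition give q = (35 − 7)/(5) = 5.6. So Q = 22.4 and P = 12.6.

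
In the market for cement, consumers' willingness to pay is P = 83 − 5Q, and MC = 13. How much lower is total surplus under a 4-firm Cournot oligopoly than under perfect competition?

TS falls by 19.6

Under competition P = MC = 13, so Q = (83 − 13)/5 = 14.
CS = ½·(83 − 13)·14 = 490; PS = (13 − 13)·14 = 0; TS = 490.
Cournot with 4 identical firms: the symmetric best-response condition is 83 − 25q = 13. Each firm produces q = 2.8, total output Q = 11.2, price P = 27.
CS = ½·(83 − 27)·11.2 = 313.6; PS = (27 − 13)·11.2 = 156.8; TS = 470.4.
Change in total surplus: 470.4 − 490 = −19.6.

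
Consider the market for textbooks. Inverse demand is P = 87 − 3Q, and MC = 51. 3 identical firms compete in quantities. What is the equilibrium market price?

P = 60

Cournot with 3 identical firms: the symmetric best-response condition is 87 − 12q = 51. Each firm produces q = 3, total output Q = 9, price P = 60.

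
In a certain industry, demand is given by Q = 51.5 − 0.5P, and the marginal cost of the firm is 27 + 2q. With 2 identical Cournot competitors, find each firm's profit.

Inverting demand: P = 103 − 2Q.
Cournot with 2 identical firms: the symmetric best-response condition is 103 − 6q = 27 + 2q. Each firm produces q = 9.5, total output Q = 19, price P = 65.
Each firm's profit = 65·9.5 − (27·9.5 + ½·2·9.5²) = 270.75.

π_i = 270.75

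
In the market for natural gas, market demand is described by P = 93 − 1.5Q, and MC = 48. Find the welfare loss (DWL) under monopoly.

DWL = 168.75

Perfect competition: P = MC = 48, so 93 − 1.5Q = 48 and Q = 30.
A monopolist chooses Q where MR = MC. MR = 93 − 3Q; setting this equal to 48 gives Q = 15 and P = 70.5.
DWL is the triangle between Q = 15 and Q = 30: ½·(30 − 15)·(70.5 − 48) = 168.75.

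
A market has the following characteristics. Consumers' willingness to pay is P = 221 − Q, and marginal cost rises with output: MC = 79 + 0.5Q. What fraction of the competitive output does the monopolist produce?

Q_m/Q_c = 0.6

A monopolist chooses Q where MR = MC. MR = 221 − 2Q; setting this equal to 79 + 0.5Q gives Q = 56.8 and P = 164.2.
Under competition P = MC: 221 − Q = 79 + 0.5Q ⇒ Q = 284/3, P = 379/3.
Ratio Q_m/Q_c = 56.8/(284/3) = 0.6.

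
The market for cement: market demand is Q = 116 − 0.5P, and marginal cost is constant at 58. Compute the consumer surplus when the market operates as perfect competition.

CS = 7569

Inverting demand: P = 232 − 2Q.
Under competition P = MC = 58, so Q = (232 − 58)/2 = 87.
CS = ½·(232 − 58)·87 = 7569.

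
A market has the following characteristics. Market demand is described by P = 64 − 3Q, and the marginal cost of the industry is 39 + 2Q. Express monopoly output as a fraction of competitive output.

Monopoly sets MR = MC: 64 − 6Q = 39 + 2Q ⇒ Q = 3.125, P = 64 − 3·3.125 = 54.625.
Under competition P = MC: 64 − 3Q = 39 + 2Q ⇒ Q = 5, P = 49.
Ratio Q_m/Q_c = 3.125/5 = 0.625.

Q_m/Q_c = 0.625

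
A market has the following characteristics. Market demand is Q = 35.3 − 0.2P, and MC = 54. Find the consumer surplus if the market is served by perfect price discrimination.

Inverting demand: P = 176.5 − 5Q.
Under first-degree price discrimination the firm charges each unit its demand price and produces up to where P = MC, i.e. Q = 24.5. Consumer surplus is zero; producer surplus equals total surplus.
CS = 0.

CS = 0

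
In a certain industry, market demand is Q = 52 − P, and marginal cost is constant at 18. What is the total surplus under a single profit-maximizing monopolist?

Inverting demand: P = 52 − Q.
Monopoly sets MR = MC: 52 − 2Q = 18 ⇒ Q = 17, P = 52 − 17 = 35.
CS = ½·(52 − 35)·17 = 144.5; PS = (35 − 18)·17 = 289; TS = 433.5.

TS = 433.5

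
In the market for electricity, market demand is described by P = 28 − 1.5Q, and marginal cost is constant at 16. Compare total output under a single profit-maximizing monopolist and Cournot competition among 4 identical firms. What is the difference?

Q rises by 2.4

The monopolist equates marginal revenue to marginal cost: 28 − 3Q = 16, so Q = 4. From demand, P = 22.
In a 4-firm Cournot equilibrium, symmetry and the first-order condition give q = (28 − 16)/(7.5) = 1.6. So Q = 6.4 and P = 18.4.
Change in total output: 6.4 − 4 = 2.4.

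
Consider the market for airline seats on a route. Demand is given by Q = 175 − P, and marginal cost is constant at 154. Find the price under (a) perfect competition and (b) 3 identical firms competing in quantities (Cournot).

Inverting demand: P = 175 − Q.
Competitive firms price at marginal cost: P = 154, giving Q = 21.
With 3 symmetric Cournot firms, each firm's FOC gives 175 − 4q = 154, so q = 5.25, Q = 3·5.25 = 15.75, and P = 159.25.

Competition: P = 154; Cournot: P = 159.25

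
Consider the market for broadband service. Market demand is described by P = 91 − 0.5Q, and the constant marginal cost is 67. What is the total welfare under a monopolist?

A monopolist chooses Q where MR = MC. MR = 91 − Q; setting this equal to 67 gives Q = 24 and P = 79.
CS = ½·(91 − 79)·24 = 144; PS = (79 − 67)·24 = 288; TS = 432.

TS = 432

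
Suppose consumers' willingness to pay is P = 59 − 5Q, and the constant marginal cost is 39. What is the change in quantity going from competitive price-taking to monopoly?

Quantity falls by 2

Under competition P = MC = 39, so Q = (59 − 39)/5 = 4.
A monopolist chooses Q where MR = MC. MR = 59 − 10Q; setting this equal to 39 gives Q = 2 and P = 49.
Change in quantity: 2 − 4 = −2.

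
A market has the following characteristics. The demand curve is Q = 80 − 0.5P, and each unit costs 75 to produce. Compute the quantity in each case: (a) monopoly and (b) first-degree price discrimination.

Inverting demand: P = 160 − 2Q.
Monopoly sets MR = MC: 160 − 4Q = 75 ⇒ Q = 21.25, P = 160 − 2·21.25 = 117.5.
With perfect price discrimination, output is the efficient level Q = 42.5 (where demand meets MC), but every buyer pays their willingness to pay: CS = 0 and PS = total surplus.

Monopoly: Q = 21.25; Perfect PD: Q = 42.5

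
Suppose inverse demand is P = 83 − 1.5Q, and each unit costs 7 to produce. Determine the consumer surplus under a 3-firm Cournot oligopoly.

Cournot with 3 identical firms: the symmetric best-response condition is 83 − 6q = 7. Each firm produces q = 38/3, total output Q = 38, price P = 26.
CS = ½·(83 − 26)·38 = 1083.

CS = 1083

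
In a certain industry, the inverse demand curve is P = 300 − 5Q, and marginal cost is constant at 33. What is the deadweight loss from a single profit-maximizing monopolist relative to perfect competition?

DWL = 1782.225

Perfect competition: P = MC = 33, so 300 − 5Q = 33 and Q = 53.4.
Monopoly sets MR = MC: 300 − 10Q = 33 ⇒ Q = 26.7, P = 300 − 5·26.7 = 166.5.
DWL is the triangle between Q = 26.7 and Q = 53.4: ½·(53.4 − 26.7)·(166.5 − 33) = 1782.225.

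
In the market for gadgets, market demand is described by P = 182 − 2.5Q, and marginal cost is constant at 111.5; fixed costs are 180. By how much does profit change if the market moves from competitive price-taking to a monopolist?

Perfect competition: P = MC = 111.5, so 182 − 2.5Q = 111.5 and Q = 28.2.
Profit = (111.5 − 111.5)·28.2 − 180 = −180.
Monopoly sets MR = MC: 182 − 5Q = 111.5 ⇒ Q = 14.1, P = 182 − 2.5·14.1 = 146.75.
Profit = (146.75 − 111.5)·14.1 − 180 = 317.025.
Change in profit: 317.025 − −180 = 497.025.

Profit rises by 497.025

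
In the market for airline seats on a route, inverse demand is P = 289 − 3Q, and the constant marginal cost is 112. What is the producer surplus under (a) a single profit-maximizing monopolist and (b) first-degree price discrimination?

Monopoly sets MR = MC: 289 − 6Q = 112 ⇒ Q = 29.5, P = 289 − 3·29.5 = 200.5.
PS = (200.5 − 112)·29.5 = 2610.75.
Under first-degree price discrimination the firm charges each unit its demand price and produces up to where P = MC, i.e. Q = 59. Consumer surplus is zero; producer surplus equals total surplus.
PS = ½·(289 − 112)·59 = 5221.5.

Monopoly: PS = 2610.75; Perfect PD: PS = 5221.5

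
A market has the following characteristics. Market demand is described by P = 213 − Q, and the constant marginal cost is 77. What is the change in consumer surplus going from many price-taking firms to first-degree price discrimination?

Competitive firms price at marginal cost: P = 77, giving Q = 136.
CS = ½·(213 − 77)·136 = 9248.
Under first-degree price discrimination the firm charges each unit its demand price and produces up to where P = MC, i.e. Q = 136. Consumer surplus is zero; producer surplus equals total surplus.
CS = 0.
Change in consumer surplus: 0 − 9248 = −9248.

Consumer surplus falls by 9248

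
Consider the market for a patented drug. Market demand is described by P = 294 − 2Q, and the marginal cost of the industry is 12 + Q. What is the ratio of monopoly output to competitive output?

The monopolist equates marginal revenue to marginal cost: 294 − 4Q = 12 + Q, so Q = 56.4. From demand, P = 181.2.
Competitive equilibrium sets price equal to marginal cost: 294 − 2Q = 12 + Q, so Q = 94 and P = 106.
Ratio Q_m/Q_c = 56.4/94 = 0.6.

Q_m/Q_c = 0.6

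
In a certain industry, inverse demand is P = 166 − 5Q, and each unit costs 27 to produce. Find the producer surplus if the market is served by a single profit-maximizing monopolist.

PS = 966.05

A monopolist chooses Q where MR = MC. MR = 166 − 10Q; setting this equal to 27 gives Q = 13.9 and P = 96.5.
PS = (96.5 − 27)·13.9 = 966.05.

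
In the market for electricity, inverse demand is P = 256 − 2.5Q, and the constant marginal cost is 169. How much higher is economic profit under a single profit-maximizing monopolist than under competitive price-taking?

Perfect competition: P = MC = 169, so 256 − 2.5Q = 169 and Q = 34.8.
Profit = (169 − 169)·34.8 = 0.
Monopoly sets MR = MC: 256 − 5Q = 169 ⇒ Q = 17.4, P = 256 − 2.5·17.4 = 212.5.
Profit = (212.5 − 169)·17.4 = 756.9.
Change in economic profit: 756.9 − 0 = 756.9.

Economic profit rises by 756.9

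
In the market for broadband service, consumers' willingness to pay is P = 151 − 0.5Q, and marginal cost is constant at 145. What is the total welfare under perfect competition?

Competitive firms price at marginal cost: P = 145, giving Q = 12.
CS = ½·(151 − 145)·12 = 36; PS = (145 − 145)·12 = 0; TS = 36.

TS = 36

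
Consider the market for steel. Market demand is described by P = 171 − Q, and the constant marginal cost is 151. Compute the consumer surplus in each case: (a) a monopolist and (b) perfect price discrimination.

Monopoly: CS = 50; Perfect PD: CS = 0

The monopolist equates marginal revenue to marginal cost: 171 − 2Q = 151, so Q = 10. From demand, P = 161.
CS = ½·(171 − 161)·10 = 50.
Under first-degree price discrimination the firm charges each unit its demand price and produces up to where P = MC, i.e. Q = 20. Consumer surplus is zero; producer surplus equals total surplus.
CS = 0.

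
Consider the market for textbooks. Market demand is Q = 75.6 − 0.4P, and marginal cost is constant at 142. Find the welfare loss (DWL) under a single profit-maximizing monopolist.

DWL = 110.45

Inverting demand: P = 189 − 2.5Q.
Perfect competition: P = MC = 142, so 189 − 2.5Q = 142 and Q = 18.8.
Monopoly sets MR = MC: 189 − 5Q = 142 ⇒ Q = 9.4, P = 189 − 2.5·9.4 = 165.5.
DWL is the triangle between Q = 9.4 and Q = 18.8: ½·(18.8 − 9.4)·(165.5 − 142) = 110.45.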